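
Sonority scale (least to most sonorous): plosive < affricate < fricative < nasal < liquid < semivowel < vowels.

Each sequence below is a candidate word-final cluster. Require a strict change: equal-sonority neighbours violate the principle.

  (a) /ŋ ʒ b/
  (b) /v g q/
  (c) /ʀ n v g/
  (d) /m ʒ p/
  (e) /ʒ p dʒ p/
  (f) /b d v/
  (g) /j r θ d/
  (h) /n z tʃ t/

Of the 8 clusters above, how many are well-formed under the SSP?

5

(a) 4-3-1 → obeys
(b) 3-1-1 → violates
(c) 5-4-3-1 → obeys
(d) 4-3-1 → obeys
(e) 3-1-2-1 → violates
(f) 1-1-3 → violates
(g) 6-5-3-1 → obeys
(h) 4-3-2-1 → obeys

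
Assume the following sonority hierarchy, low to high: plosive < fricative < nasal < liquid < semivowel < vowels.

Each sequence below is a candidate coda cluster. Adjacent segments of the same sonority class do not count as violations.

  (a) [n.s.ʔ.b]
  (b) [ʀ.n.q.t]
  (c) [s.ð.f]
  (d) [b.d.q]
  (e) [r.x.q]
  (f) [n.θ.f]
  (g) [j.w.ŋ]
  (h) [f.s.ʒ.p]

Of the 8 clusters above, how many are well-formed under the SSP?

(a) 3-2-1-1 → obeys
(b) 4-3-1-1 → obeys
(c) 2-2-2 → obeys
(d) 1-1-1 → obeys
(e) 4-2-1 → obeys
(f) 3-2-2 → obeys
(g) 5-5-3 → obeys
(h) 2-2-2-1 → obeys

8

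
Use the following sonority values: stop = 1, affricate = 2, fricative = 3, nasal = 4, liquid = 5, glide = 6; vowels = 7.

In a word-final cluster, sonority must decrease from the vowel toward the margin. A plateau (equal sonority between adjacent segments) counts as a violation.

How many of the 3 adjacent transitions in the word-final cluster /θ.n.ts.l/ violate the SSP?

/θ/: fricative = 3.
/n/: nasal = 4.
/ts/: affricate = 2.
/l/: liquid = 5.
/θ/→/n/: 3→4 (does not fall) — violation.
/n/→/ts/: 4→2 (falls) — ok.
/ts/→/l/: 2→5 (does not fall) — violation.

2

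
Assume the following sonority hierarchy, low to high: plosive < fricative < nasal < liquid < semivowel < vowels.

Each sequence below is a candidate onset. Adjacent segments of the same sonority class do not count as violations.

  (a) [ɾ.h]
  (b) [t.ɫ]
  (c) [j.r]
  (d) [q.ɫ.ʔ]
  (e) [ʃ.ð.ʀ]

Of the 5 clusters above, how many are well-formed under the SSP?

2

(a) [ɾ.h]: profile 4-2 — violates.
(b) [t.ɫ]: profile 1-4 — obeys.
(c) [j.r]: profile 5-4 — violates.
(d) [q.ɫ.ʔ]: profile 1-4-1 — violates.
(e) [ʃ.ð.ʀ]: profile 2-2-4 — obeys.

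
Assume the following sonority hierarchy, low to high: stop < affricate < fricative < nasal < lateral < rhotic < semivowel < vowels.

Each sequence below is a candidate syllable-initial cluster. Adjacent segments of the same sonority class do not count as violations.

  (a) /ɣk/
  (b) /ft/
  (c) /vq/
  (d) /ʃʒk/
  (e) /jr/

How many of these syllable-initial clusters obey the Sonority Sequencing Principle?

0

(a) 3-1 → violates
(b) 3-1 → violates
(c) 3-1 → violates
(d) 3-3-1 → violates
(e) 7-6 → violates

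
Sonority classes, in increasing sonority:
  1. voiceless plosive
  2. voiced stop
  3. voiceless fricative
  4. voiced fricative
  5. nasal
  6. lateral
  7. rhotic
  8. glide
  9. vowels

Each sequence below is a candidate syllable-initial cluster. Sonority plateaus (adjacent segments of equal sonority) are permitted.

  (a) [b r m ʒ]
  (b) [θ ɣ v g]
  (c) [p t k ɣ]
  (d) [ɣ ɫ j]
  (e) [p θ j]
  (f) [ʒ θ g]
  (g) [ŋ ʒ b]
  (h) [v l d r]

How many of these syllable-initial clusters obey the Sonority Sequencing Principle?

(a) 2-7-5-4 → violates
(b) 3-4-4-2 → violates
(c) 1-1-1-4 → obeys
(d) 4-6-8 → obeys
(e) 1-3-8 → obeys
(f) 4-3-2 → violates
(g) 5-4-2 → violates
(h) 4-6-2-7 → violates

3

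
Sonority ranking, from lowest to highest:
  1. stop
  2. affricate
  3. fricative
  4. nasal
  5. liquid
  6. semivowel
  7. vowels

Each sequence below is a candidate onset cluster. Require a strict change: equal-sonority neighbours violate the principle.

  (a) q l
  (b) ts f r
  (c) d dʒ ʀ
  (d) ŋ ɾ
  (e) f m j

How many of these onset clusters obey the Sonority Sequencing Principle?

(a) q l: profile 1-5 — obeys.
(b) ts f r: profile 2-3-5 — obeys.
(c) d dʒ ʀ: profile 1-2-5 — obeys.
(d) ŋ ɾ: profile 4-5 — obeys.
(e) f m j: profile 3-4-6 — obeys.

5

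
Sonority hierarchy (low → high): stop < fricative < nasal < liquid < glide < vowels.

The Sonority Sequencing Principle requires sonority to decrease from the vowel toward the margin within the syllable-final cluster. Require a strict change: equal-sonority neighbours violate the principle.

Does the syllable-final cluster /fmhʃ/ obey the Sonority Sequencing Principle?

no

/f/ is a fricative (sonority 2).
/m/ is a nasal (sonority 3).
/h/ is a fricative (sonority 2).
/ʃ/ is a fricative (sonority 2).
The profile is 2-3-2-2. Between /f/ (2) and /m/ (3) sonority does not fall, so the cluster violates the SSP.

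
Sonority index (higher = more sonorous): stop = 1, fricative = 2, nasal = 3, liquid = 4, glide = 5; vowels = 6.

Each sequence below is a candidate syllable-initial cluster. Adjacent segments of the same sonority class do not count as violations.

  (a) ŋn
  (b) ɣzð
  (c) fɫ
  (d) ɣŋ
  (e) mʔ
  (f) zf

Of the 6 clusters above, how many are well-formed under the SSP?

5

(a) ŋn: profile 3-3 — obeys.
(b) ɣzð: profile 2-2-2 — obeys.
(c) fɫ: profile 2-4 — obeys.
(d) ɣŋ: profile 2-3 — obeys.
(e) mʔ: profile 3-1 — violates.
(f) zf: profile 2-2 — obeys.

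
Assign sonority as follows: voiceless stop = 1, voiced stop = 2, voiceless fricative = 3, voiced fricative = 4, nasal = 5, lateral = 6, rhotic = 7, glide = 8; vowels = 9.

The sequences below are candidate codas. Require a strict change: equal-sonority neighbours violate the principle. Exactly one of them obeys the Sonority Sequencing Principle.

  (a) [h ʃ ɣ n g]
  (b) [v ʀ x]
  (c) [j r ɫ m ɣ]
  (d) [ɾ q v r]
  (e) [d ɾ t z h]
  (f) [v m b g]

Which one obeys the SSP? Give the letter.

c

(a) [h ʃ ɣ n g]: profile 3-3-4-5-2 — violates.
(b) [v ʀ x]: profile 4-7-3 — violates.
(c) [j r ɫ m ɣ]: profile 8-7-6-5-4 — obeys.
(d) [ɾ q v r]: profile 7-1-4-7 — violates.
(e) [d ɾ t z h]: profile 2-7-1-4-3 — violates.
(f) [v m b g]: profile 4-5-2-2 — violates.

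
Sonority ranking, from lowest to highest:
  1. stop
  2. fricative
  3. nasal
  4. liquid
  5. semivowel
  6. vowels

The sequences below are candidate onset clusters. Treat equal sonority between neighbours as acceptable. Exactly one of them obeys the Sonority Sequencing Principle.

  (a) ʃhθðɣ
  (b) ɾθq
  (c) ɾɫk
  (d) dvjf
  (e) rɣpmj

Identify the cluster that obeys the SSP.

(a) ʃhθðɣ: profile 2-2-2-2-2 — obeys.
(b) ɾθq: profile 4-2-1 — violates.
(c) ɾɫk: profile 4-4-1 — violates.
(d) dvjf: profile 1-2-5-2 — violates.
(e) rɣpmj: profile 4-2-1-3-5 — violates.

a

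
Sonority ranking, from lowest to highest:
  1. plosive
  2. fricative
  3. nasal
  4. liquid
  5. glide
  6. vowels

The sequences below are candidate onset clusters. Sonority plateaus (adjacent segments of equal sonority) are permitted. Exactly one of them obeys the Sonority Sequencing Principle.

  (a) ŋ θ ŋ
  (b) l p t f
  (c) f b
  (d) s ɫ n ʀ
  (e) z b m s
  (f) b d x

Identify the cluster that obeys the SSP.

(a) sonority 3-2-3: ill-formed.
(b) sonority 4-1-1-2: ill-formed.
(c) sonority 2-1: ill-formed.
(d) sonority 2-4-3-4: ill-formed.
(e) sonority 2-1-3-2: ill-formed.
(f) sonority 1-1-2: well-formed.

f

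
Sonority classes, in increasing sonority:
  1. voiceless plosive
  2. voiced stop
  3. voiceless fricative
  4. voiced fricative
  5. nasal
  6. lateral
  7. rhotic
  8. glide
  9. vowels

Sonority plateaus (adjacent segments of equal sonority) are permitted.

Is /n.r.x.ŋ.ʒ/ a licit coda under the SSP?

no

/n/: nasal = 5.
/r/: rhotic = 7.
/x/: voiceless fricative = 3.
/ŋ/: nasal = 5.
/ʒ/: voiced fricative = 4.
The profile is 5-7-3-5-4. Between /n/ (5) and /r/ (7) sonority does not fall, so the cluster violates the SSP.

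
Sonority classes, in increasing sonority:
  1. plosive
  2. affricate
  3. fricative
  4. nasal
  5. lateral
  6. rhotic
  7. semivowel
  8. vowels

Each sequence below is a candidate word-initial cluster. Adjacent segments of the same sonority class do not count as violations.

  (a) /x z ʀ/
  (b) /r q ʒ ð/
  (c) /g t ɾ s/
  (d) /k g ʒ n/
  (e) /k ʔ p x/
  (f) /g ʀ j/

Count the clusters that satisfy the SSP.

4

(a) 3-3-6 → obeys
(b) 6-1-3-3 → violates
(c) 1-1-6-3 → violates
(d) 1-1-3-4 → obeys
(e) 1-1-1-3 → obeys
(f) 1-6-7 → obeys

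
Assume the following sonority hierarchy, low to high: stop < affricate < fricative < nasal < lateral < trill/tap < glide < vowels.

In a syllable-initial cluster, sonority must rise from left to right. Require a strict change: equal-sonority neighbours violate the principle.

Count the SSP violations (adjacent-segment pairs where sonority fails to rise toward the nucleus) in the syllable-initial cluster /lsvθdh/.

/l/ — lateral, sonority 5.
/s/ — fricative, sonority 3.
/v/ — fricative, sonority 3.
/θ/ — fricative, sonority 3.
/d/ — stop, sonority 1.
/h/ — fricative, sonority 3.
/l/→/s/: 5→3 (does not rise) — violation.
/s/→/v/: 3→3 (plateau) — violation.
/v/→/θ/: 3→3 (plateau) — violation.
/θ/→/d/: 3→1 (does not rise) — violation.
/d/→/h/: 1→3 (rises) — ok.

4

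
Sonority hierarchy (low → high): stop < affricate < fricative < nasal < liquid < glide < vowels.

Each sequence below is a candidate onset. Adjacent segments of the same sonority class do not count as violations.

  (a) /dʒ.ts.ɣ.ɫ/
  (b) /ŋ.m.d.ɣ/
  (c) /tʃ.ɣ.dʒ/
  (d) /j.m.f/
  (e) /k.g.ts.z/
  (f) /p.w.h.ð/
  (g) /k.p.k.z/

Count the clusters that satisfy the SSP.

(a) /dʒ.ts.ɣ.ɫ/: profile 2-2-3-5 — obeys.
(b) /ŋ.m.d.ɣ/: profile 4-4-1-3 — violates.
(c) /tʃ.ɣ.dʒ/: profile 2-3-2 — violates.
(d) /j.m.f/: profile 6-4-3 — violates.
(e) /k.g.ts.z/: profile 1-1-2-3 — obeys.
(f) /p.w.h.ð/: profile 1-6-3-3 — violates.
(g) /k.p.k.z/: profile 1-1-1-3 — obeys.

3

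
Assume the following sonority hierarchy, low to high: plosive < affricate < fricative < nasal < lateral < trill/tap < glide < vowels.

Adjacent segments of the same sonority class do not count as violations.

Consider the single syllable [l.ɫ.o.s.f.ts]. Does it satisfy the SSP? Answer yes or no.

Onset: /l/ is a lateral (sonority 5), /ɫ/ is a lateral (sonority 5); then the nucleus /o/ (sonority 8).
Onset profile 5-5-8 — rises to the nucleus.
Coda: /s/ is a fricative (sonority 3), /f/ is a fricative (sonority 3), /ts/ is an affricate (sonority 2).
Coda profile 8-3-3-2 — falls from the nucleus.

yes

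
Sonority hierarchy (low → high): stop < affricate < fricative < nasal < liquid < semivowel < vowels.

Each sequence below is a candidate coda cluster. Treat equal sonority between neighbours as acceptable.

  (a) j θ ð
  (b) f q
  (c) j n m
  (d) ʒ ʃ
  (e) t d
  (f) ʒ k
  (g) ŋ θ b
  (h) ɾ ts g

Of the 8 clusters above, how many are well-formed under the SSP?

8

(a) 6-3-3 → obeys
(b) 3-1 → obeys
(c) 6-4-4 → obeys
(d) 3-3 → obeys
(e) 1-1 → obeys
(f) 3-1 → obeys
(g) 4-3-1 → obeys
(h) 5-2-1 → obeys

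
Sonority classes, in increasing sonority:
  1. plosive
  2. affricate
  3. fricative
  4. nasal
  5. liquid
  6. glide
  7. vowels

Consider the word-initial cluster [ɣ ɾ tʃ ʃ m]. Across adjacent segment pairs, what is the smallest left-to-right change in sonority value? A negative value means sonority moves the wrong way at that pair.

/ɣ/ — fricative, sonority 3.
/ɾ/ — liquid, sonority 5.
/tʃ/ — affricate, sonority 2.
/ʃ/ — fricative, sonority 3.
/m/ — nasal, sonority 4.
/ɣ/→/ɾ/: change +2.
/ɾ/→/tʃ/: change -3.
/tʃ/→/ʃ/: change +1.
/ʃ/→/m/: change +1.
Minimum = -3.

-3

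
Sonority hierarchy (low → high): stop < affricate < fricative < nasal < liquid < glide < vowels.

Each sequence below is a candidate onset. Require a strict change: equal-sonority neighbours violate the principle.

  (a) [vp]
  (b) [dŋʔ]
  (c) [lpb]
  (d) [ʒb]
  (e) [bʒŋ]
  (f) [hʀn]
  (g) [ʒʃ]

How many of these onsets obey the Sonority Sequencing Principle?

1

(a) 3-1 → violates
(b) 1-4-1 → violates
(c) 5-1-1 → violates
(d) 3-1 → violates
(e) 1-3-4 → obeys
(f) 3-5-4 → violates
(g) 3-3 → violates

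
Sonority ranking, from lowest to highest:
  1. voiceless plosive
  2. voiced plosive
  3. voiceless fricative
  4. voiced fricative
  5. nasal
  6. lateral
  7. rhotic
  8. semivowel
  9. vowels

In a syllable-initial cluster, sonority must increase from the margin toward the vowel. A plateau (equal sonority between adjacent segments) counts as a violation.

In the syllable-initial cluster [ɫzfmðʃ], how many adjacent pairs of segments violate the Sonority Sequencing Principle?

4

/ɫ/: lateral = 6.
/z/: voiced fricative = 4.
/f/: voiceless fricative = 3.
/m/: nasal = 5.
/ð/: voiced fricative = 4.
/ʃ/: voiceless fricative = 3.
/ɫ/→/z/: 6→4 (does not rise) — violation.
/z/→/f/: 4→3 (does not rise) — violation.
/f/→/m/: 3→5 (rises) — ok.
/m/→/ð/: 5→4 (does not rise) — violation.
/ð/→/ʃ/: 4→3 (does not rise) — violation.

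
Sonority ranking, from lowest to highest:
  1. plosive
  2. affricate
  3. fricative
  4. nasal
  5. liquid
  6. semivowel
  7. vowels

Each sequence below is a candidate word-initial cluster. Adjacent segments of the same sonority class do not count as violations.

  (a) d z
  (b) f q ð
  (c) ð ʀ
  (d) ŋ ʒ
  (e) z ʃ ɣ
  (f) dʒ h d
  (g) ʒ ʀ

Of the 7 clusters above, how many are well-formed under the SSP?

(a) sonority 1-3: well-formed.
(b) sonority 3-1-3: ill-formed.
(c) sonority 3-5: well-formed.
(d) sonority 4-3: ill-formed.
(e) sonority 3-3-3: well-formed.
(f) sonority 2-3-1: ill-formed.
(g) sonority 3-5: well-formed.

4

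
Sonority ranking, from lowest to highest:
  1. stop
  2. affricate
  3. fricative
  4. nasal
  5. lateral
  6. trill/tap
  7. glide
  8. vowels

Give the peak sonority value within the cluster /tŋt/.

/t/: stop = 1.
/ŋ/: nasal = 4.
/t/: stop = 1.
The maximum is 4.

4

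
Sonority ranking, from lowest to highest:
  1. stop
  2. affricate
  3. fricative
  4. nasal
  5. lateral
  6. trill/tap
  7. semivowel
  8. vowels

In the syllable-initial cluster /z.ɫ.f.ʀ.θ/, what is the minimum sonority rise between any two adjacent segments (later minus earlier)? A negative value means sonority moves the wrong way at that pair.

-3

/z/ — fricative, sonority 3.
/ɫ/ — lateral, sonority 5.
/f/ — fricative, sonority 3.
/ʀ/ — trill/tap, sonority 6.
/θ/ — fricative, sonority 3.
/z/→/ɫ/: change +2.
/ɫ/→/f/: change -2.
/f/→/ʀ/: change +3.
/ʀ/→/θ/: change -3.
Minimum = -3.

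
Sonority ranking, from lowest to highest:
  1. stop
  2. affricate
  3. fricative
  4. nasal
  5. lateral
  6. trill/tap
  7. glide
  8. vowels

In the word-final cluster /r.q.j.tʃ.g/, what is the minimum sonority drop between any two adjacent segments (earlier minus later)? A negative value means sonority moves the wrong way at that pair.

/r/ — trill/tap, sonority 6.
/q/ — stop, sonority 1.
/j/ — glide, sonority 7.
/tʃ/ — affricate, sonority 2.
/g/ — stop, sonority 1.
/r/→/q/: change +5.
/q/→/j/: change -6.
/j/→/tʃ/: change +5.
/tʃ/→/g/: change +1.
Minimum = -6.

-6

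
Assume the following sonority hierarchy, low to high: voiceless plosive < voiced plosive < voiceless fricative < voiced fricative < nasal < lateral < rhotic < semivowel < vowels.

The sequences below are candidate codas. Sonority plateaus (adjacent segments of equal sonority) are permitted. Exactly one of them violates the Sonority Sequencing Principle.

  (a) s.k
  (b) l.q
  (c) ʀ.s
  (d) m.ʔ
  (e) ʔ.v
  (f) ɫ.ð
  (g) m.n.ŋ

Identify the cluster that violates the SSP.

(a) s.k: profile 3-1 — obeys.
(b) l.q: profile 6-1 — obeys.
(c) ʀ.s: profile 7-3 — obeys.
(d) m.ʔ: profile 5-1 — obeys.
(e) ʔ.v: profile 1-4 — violates.
(f) ɫ.ð: profile 6-4 — obeys.
(g) m.n.ŋ: profile 5-5-5 — obeys.

e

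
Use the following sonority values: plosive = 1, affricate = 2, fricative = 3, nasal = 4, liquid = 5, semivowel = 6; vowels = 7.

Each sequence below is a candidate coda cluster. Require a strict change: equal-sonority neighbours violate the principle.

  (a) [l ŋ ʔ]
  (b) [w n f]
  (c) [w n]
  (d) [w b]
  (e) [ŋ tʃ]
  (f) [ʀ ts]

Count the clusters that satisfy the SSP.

6

(a) 5-4-1 → obeys
(b) 6-4-3 → obeys
(c) 6-4 → obeys
(d) 6-1 → obeys
(e) 4-2 → obeys
(f) 5-2 → obeys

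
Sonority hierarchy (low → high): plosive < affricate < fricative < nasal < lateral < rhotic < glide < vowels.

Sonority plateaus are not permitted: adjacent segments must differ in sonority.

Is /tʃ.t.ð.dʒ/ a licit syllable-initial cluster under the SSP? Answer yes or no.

no

/tʃ/: affricate = 2.
/t/: plosive = 1.
/ð/: fricative = 3.
/dʒ/: affricate = 2.
The profile is 2-1-3-2. Between /tʃ/ (2) and /t/ (1) sonority does not rise, so the cluster violates the SSP.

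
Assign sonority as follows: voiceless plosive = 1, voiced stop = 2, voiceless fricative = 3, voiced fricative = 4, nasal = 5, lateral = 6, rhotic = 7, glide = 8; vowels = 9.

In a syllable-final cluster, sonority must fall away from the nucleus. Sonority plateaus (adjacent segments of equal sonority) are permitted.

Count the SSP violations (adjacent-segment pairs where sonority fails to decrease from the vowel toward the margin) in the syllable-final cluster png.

1

/p/ — voiceless plosive, sonority 1.
/n/ — nasal, sonority 5.
/g/ — voiced stop, sonority 2.
/p/→/n/: 1→5 (does not fall) — violation.
/n/→/g/: 5→2 (falls) — ok.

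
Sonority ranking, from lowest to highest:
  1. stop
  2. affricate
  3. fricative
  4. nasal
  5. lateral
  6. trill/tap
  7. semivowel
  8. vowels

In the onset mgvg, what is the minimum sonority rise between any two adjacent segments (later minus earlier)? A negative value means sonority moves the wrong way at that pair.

/m/ — nasal, sonority 4.
/g/ — stop, sonority 1.
/v/ — fricative, sonority 3.
/g/ — stop, sonority 1.
/m/→/g/: change -3.
/g/→/v/: change +2.
/v/→/g/: change -2.
Minimum = -3.

-3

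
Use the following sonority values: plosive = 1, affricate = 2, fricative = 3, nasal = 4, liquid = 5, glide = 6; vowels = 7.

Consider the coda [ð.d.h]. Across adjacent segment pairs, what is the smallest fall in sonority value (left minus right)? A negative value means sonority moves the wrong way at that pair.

/ð/ is a fricative (sonority 3).
/d/ is a plosive (sonority 1).
/h/ is a fricative (sonority 3).
/ð/→/d/: change +2.
/d/→/h/: change -2.
Minimum = -2.

-2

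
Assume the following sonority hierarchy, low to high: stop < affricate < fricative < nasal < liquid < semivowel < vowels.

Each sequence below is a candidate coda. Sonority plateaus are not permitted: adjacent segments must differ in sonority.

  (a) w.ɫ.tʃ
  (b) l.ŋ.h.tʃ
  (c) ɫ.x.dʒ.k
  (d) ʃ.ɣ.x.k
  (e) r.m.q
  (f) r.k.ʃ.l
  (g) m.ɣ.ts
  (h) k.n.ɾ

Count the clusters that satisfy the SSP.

(a) sonority 6-5-2: well-formed.
(b) sonority 5-4-3-2: well-formed.
(c) sonority 5-3-2-1: well-formed.
(d) sonority 3-3-3-1: ill-formed.
(e) sonority 5-4-1: well-formed.
(f) sonority 5-1-3-5: ill-formed.
(g) sonority 4-3-2: well-formed.
(h) sonority 1-4-5: ill-formed.

5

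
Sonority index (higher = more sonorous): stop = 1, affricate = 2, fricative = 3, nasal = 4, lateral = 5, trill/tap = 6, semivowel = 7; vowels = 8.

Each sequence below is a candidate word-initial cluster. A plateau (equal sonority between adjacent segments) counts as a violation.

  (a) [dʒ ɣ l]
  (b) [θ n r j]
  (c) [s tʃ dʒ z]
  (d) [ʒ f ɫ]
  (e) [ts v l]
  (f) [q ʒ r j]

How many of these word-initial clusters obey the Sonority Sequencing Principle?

(a) sonority 2-3-5: well-formed.
(b) sonority 3-4-6-7: well-formed.
(c) sonority 3-2-2-3: ill-formed.
(d) sonority 3-3-5: ill-formed.
(e) sonority 2-3-5: well-formed.
(f) sonority 1-3-6-7: well-formed.

4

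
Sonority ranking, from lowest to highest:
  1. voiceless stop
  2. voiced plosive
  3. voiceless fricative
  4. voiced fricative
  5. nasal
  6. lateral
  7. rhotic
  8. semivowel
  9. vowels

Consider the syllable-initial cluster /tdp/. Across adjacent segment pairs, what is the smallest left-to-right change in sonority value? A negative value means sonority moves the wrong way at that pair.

/t/ is a voiceless stop (sonority 1).
/d/ is a voiced plosive (sonority 2).
/p/ is a voiceless stop (sonority 1).
/t/→/d/: change +1.
/d/→/p/: change -1.
Minimum = -1.

-1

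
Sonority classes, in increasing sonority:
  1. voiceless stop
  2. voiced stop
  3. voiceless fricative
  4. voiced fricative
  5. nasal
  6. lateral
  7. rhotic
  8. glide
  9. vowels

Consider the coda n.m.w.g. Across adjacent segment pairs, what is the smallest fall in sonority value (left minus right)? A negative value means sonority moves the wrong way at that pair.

/n/: nasal = 5.
/m/: nasal = 5.
/w/: glide = 8.
/g/: voiced stop = 2.
/n/→/m/: change +0.
/m/→/w/: change -3.
/w/→/g/: change +6.
Minimum = -3.

-3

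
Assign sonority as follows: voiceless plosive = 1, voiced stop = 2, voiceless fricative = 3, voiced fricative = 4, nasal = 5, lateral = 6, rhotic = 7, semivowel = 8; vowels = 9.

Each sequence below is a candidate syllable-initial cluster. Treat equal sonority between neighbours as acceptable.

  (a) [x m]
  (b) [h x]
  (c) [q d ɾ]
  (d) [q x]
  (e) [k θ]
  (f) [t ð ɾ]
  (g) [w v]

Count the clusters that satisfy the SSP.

(a) [x m]: profile 3-5 — obeys.
(b) [h x]: profile 3-3 — obeys.
(c) [q d ɾ]: profile 1-2-7 — obeys.
(d) [q x]: profile 1-3 — obeys.
(e) [k θ]: profile 1-3 — obeys.
(f) [t ð ɾ]: profile 1-4-7 — obeys.
(g) [w v]: profile 8-4 — violates.

6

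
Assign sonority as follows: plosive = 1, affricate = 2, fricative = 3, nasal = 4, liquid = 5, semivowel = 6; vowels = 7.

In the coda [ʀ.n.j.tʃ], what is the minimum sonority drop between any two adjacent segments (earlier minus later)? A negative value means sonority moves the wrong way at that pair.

/ʀ/ — liquid, sonority 5.
/n/ — nasal, sonority 4.
/j/ — semivowel, sonority 6.
/tʃ/ — affricate, sonority 2.
/ʀ/→/n/: change +1.
/n/→/j/: change -2.
/j/→/tʃ/: change +4.
Minimum = -2.

-2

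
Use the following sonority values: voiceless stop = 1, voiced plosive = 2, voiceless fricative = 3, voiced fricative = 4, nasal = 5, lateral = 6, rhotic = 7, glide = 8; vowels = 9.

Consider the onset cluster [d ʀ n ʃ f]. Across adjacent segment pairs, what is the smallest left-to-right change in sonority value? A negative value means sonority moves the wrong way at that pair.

-2

/d/: voiced plosive = 2.
/ʀ/: rhotic = 7.
/n/: nasal = 5.
/ʃ/: voiceless fricative = 3.
/f/: voiceless fricative = 3.
/d/→/ʀ/: change +5.
/ʀ/→/n/: change -2.
/n/→/ʃ/: change -2.
/ʃ/→/f/: change +0.
Minimum = -2.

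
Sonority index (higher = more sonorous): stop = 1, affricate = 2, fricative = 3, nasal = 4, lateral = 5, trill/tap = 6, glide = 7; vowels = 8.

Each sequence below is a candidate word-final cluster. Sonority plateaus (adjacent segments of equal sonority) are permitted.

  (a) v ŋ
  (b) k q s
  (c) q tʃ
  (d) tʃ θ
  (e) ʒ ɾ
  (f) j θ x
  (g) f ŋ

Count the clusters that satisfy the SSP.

1

(a) 3-4 → violates
(b) 1-1-3 → violates
(c) 1-2 → violates
(d) 2-3 → violates
(e) 3-6 → violates
(f) 7-3-3 → obeys
(g) 3-4 → violates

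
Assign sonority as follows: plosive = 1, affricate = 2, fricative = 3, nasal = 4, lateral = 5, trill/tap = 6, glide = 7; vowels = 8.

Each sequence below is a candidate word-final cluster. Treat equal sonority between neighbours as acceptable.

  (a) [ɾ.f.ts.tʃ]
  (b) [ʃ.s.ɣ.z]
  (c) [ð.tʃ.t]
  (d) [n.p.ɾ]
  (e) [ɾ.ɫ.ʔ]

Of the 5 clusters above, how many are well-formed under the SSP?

(a) sonority 6-3-2-2: well-formed.
(b) sonority 3-3-3-3: well-formed.
(c) sonority 3-2-1: well-formed.
(d) sonority 4-1-6: ill-formed.
(e) sonority 6-5-1: well-formed.

4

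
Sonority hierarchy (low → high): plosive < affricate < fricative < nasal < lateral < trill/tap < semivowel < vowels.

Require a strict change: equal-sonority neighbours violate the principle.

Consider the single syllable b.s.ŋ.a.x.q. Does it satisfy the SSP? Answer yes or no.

Onset: /b/ is a plosive (sonority 1), /s/ is a fricative (sonority 3), /ŋ/ is a nasal (sonority 4); then the nucleus /a/ (sonority 8).
Onset profile 1-3-4-8 — rises to the nucleus.
Coda: /x/ is a fricative (sonority 3), /q/ is a plosive (sonority 1).
Coda profile 8-3-1 — falls from the nucleus.

yes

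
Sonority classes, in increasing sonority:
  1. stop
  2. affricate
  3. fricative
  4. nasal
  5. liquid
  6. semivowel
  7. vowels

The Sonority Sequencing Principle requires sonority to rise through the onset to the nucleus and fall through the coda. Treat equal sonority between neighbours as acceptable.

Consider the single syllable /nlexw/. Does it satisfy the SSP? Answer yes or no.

Onset: /n/ is a nasal (sonority 4), /l/ is a liquid (sonority 5); then the nucleus /e/ (sonority 7).
Onset profile 4-5-7 — rises to the nucleus.
Coda: /x/ is a fricative (sonority 3), /w/ is a semivowel (sonority 6).
Coda profile 7-3-6 — does not fall throughout.

no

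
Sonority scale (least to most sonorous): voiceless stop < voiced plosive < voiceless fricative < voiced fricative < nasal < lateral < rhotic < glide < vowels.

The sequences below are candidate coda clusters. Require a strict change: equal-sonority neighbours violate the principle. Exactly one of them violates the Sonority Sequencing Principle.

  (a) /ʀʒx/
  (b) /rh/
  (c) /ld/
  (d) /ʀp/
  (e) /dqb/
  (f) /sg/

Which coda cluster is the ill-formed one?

e

(a) sonority 7-4-3: well-formed.
(b) sonority 7-3: well-formed.
(c) sonority 6-2: well-formed.
(d) sonority 7-1: well-formed.
(e) sonority 2-1-2: ill-formed.
(f) sonority 3-2: well-formed.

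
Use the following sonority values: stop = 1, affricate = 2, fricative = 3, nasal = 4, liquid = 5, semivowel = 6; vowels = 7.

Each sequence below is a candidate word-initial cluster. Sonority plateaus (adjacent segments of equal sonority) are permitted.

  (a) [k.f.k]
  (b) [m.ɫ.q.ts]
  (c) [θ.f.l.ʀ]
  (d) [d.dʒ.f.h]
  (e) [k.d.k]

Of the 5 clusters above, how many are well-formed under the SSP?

3

(a) [k.f.k]: profile 1-3-1 — violates.
(b) [m.ɫ.q.ts]: profile 4-5-1-2 — violates.
(c) [θ.f.l.ʀ]: profile 3-3-5-5 — obeys.
(d) [d.dʒ.f.h]: profile 1-2-3-3 — obeys.
(e) [k.d.k]: profile 1-1-1 — obeys.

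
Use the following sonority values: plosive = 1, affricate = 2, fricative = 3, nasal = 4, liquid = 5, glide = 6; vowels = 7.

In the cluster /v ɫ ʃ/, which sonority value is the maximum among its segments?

/v/ — fricative, sonority 3.
/ɫ/ — liquid, sonority 5.
/ʃ/ — fricative, sonority 3.
The maximum is 5.

5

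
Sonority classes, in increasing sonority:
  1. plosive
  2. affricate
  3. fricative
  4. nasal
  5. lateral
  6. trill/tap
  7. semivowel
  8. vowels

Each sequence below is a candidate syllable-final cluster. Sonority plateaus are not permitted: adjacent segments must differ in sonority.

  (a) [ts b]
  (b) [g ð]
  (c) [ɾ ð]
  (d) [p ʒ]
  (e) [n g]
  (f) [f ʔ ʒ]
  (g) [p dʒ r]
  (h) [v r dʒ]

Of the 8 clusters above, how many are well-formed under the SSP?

3

(a) 2-1 → obeys
(b) 1-3 → violates
(c) 6-3 → obeys
(d) 1-3 → violates
(e) 4-1 → obeys
(f) 3-1-3 → violates
(g) 1-2-6 → violates
(h) 3-6-2 → violates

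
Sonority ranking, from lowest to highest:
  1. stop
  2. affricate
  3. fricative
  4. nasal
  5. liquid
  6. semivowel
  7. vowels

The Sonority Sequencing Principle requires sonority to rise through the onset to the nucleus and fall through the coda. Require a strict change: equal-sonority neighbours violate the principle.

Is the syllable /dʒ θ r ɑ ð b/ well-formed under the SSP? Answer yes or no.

yes

Onset: /dʒ/ is an affricate (sonority 2), /θ/ is a fricative (sonority 3), /r/ is a liquid (sonority 5); then the nucleus /ɑ/ (sonority 7).
Onset profile 2-3-5-7 — rises to the nucleus.
Coda: /ð/ is a fricative (sonority 3), /b/ is a stop (sonority 1).
Coda profile 7-3-1 — falls from the nucleus.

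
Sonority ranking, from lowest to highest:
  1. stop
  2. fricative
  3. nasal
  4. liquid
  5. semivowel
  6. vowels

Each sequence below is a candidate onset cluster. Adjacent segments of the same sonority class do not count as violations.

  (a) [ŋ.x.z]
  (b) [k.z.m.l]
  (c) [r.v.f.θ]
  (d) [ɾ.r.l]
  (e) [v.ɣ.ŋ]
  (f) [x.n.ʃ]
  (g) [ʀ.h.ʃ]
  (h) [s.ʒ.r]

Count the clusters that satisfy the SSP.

4

(a) sonority 3-2-2: ill-formed.
(b) sonority 1-2-3-4: well-formed.
(c) sonority 4-2-2-2: ill-formed.
(d) sonority 4-4-4: well-formed.
(e) sonority 2-2-3: well-formed.
(f) sonority 2-3-2: ill-formed.
(g) sonority 4-2-2: ill-formed.
(h) sonority 2-2-4: well-formed.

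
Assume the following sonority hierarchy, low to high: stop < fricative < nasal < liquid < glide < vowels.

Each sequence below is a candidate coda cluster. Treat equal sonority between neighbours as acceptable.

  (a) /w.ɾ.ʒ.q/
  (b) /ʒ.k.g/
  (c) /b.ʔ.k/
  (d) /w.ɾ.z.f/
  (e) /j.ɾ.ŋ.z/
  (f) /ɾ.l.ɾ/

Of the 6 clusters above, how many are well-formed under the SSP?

6

(a) sonority 5-4-2-1: well-formed.
(b) sonority 2-1-1: well-formed.
(c) sonority 1-1-1: well-formed.
(d) sonority 5-4-2-2: well-formed.
(e) sonority 5-4-3-2: well-formed.
(f) sonority 4-4-4: well-formed.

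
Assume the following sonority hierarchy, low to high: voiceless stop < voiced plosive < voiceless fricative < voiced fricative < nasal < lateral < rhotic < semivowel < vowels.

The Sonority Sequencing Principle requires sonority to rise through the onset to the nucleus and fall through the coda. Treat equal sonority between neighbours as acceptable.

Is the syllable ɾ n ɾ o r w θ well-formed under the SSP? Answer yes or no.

Onset: /ɾ/ is a rhotic (sonority 7), /n/ is a nasal (sonority 5), /ɾ/ is a rhotic (sonority 7); then the nucleus /o/ (sonority 9).
Onset profile 7-5-7-9 — does not rise throughout.
Coda: /r/ is a rhotic (sonority 7), /w/ is a semivowel (sonority 8), /θ/ is a voiceless fricative (sonority 3).
Coda profile 9-7-8-3 — does not fall throughout.

no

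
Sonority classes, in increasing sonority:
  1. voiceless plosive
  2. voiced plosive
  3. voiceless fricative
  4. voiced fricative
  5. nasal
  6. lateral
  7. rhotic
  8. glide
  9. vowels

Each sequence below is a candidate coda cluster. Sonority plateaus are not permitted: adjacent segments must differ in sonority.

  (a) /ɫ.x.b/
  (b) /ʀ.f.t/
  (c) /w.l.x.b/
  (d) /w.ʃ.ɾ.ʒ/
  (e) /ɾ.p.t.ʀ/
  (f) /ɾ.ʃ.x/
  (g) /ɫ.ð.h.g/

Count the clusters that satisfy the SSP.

(a) sonority 6-3-2: well-formed.
(b) sonority 7-3-1: well-formed.
(c) sonority 8-6-3-2: well-formed.
(d) sonority 8-3-7-4: ill-formed.
(e) sonority 7-1-1-7: ill-formed.
(f) sonority 7-3-3: ill-formed.
(g) sonority 6-4-3-2: well-formed.

4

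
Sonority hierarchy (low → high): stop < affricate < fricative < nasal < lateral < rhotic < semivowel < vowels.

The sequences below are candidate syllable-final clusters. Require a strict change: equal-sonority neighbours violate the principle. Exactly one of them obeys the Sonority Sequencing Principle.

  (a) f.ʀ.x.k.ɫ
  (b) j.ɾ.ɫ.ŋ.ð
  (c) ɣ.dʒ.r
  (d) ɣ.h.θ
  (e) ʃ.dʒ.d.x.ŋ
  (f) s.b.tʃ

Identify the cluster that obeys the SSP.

b

(a) 3-6-3-1-5 → violates
(b) 7-6-5-4-3 → obeys
(c) 3-2-6 → violates
(d) 3-3-3 → violates
(e) 3-2-1-3-4 → violates
(f) 3-1-2 → violates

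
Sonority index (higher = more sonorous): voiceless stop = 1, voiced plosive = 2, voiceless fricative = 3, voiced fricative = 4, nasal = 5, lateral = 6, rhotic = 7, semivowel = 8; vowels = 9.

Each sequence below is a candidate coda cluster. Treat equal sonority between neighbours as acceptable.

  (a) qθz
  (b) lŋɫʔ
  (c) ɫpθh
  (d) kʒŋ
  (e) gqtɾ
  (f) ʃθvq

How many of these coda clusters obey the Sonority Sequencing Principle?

(a) 1-3-4 → violates
(b) 6-5-6-1 → violates
(c) 6-1-3-3 → violates
(d) 1-4-5 → violates
(e) 2-1-1-7 → violates
(f) 3-3-4-1 → violates

0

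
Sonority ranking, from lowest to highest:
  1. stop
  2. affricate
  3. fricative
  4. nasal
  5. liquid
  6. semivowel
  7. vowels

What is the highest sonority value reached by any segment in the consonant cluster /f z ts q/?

3

/f/ is a fricative (sonority 3).
/z/ is a fricative (sonority 3).
/ts/ is an affricate (sonority 2).
/q/ is a stop (sonority 1).
The maximum is 3.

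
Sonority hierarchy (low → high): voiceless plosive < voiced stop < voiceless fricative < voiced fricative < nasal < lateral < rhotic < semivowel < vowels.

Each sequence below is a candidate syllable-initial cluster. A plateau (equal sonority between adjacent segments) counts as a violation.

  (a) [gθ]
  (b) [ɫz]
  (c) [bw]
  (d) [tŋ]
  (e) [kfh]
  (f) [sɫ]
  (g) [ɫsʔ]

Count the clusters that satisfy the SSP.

4

(a) sonority 2-3: well-formed.
(b) sonority 6-4: ill-formed.
(c) sonority 2-8: well-formed.
(d) sonority 1-5: well-formed.
(e) sonority 1-3-3: ill-formed.
(f) sonority 3-6: well-formed.
(g) sonority 6-3-1: ill-formed.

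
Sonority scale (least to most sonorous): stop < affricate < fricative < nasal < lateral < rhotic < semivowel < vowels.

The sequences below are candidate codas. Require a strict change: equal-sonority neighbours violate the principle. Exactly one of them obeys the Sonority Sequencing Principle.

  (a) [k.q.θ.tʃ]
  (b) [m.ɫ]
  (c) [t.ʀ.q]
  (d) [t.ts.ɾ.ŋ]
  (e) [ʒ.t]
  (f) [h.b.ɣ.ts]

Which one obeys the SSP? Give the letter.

(a) 1-1-3-2 → violates
(b) 4-5 → violates
(c) 1-6-1 → violates
(d) 1-2-6-4 → violates
(e) 3-1 → obeys
(f) 3-1-3-2 → violates

e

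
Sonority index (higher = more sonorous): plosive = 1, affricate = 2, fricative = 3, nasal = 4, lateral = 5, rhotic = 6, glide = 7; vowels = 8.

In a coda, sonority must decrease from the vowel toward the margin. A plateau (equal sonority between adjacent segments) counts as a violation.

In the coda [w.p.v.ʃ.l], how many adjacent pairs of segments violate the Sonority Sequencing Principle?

3

/w/: glide = 7.
/p/: plosive = 1.
/v/: fricative = 3.
/ʃ/: fricative = 3.
/l/: lateral = 5.
/w/→/p/: 7→1 (falls) — ok.
/p/→/v/: 1→3 (does not fall) — violation.
/v/→/ʃ/: 3→3 (plateau) — violation.
/ʃ/→/l/: 3→5 (does not fall) — violation.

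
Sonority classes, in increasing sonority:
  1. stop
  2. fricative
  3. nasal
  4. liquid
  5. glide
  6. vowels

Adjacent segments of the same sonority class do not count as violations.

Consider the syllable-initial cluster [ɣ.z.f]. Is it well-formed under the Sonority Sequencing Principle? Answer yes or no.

/ɣ/ — fricative, sonority 2.
/z/ — fricative, sonority 2.
/f/ — fricative, sonority 2.
The profile 2-2-2 is non-decreasing (plateaus allowed), so the syllable-initial cluster satisfies the SSP.

yes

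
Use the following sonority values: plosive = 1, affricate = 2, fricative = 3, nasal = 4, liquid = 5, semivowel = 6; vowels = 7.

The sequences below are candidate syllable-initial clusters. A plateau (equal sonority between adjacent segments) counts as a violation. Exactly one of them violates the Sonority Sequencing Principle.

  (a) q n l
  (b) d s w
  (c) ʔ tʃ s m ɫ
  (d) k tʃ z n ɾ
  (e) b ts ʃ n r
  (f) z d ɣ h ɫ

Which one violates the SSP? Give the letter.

f

(a) 1-4-5 → obeys
(b) 1-3-6 → obeys
(c) 1-2-3-4-5 → obeys
(d) 1-2-3-4-5 → obeys
(e) 1-2-3-4-5 → obeys
(f) 3-1-3-3-5 → violates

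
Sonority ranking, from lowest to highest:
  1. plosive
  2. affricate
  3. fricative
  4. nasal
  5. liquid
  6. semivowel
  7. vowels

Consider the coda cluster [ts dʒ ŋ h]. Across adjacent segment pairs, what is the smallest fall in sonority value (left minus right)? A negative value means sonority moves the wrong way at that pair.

/ts/ is an affricate (sonority 2).
/dʒ/ is an affricate (sonority 2).
/ŋ/ is a nasal (sonority 4).
/h/ is a fricative (sonority 3).
/ts/→/dʒ/: change +0.
/dʒ/→/ŋ/: change -2.
/ŋ/→/h/: change +1.
Minimum = -2.

-2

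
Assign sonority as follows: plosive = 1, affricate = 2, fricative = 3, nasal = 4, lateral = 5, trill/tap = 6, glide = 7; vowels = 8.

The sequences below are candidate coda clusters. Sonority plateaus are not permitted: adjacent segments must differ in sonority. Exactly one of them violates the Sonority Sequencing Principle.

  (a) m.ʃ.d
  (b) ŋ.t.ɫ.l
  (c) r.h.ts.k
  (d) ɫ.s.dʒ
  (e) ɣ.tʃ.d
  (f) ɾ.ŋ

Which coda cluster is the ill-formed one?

(a) m.ʃ.d: profile 4-3-1 — obeys.
(b) ŋ.t.ɫ.l: profile 4-1-5-5 — violates.
(c) r.h.ts.k: profile 6-3-2-1 — obeys.
(d) ɫ.s.dʒ: profile 5-3-2 — obeys.
(e) ɣ.tʃ.d: profile 3-2-1 — obeys.
(f) ɾ.ŋ: profile 6-4 — obeys.

b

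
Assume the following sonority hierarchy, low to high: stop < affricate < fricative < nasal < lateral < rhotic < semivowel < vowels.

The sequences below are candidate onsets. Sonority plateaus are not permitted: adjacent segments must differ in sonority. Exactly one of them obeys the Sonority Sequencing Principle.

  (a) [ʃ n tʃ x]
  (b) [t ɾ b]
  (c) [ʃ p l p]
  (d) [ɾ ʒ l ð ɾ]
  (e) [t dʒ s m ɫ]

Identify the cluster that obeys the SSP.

e

(a) 3-4-2-3 → violates
(b) 1-6-1 → violates
(c) 3-1-5-1 → violates
(d) 6-3-5-3-6 → violates
(e) 1-2-3-4-5 → obeys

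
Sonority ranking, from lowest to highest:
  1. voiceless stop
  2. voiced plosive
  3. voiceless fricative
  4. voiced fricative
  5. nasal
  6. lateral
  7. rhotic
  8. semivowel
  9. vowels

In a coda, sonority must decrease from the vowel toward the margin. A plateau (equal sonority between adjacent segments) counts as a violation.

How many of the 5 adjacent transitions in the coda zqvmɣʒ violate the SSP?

3

/z/ — voiced fricative, sonority 4.
/q/ — voiceless stop, sonority 1.
/v/ — voiced fricative, sonority 4.
/m/ — nasal, sonority 5.
/ɣ/ — voiced fricative, sonority 4.
/ʒ/ — voiced fricative, sonority 4.
/z/→/q/: 4→1 (falls) — ok.
/q/→/v/: 1→4 (does not fall) — violation.
/v/→/m/: 4→5 (does not fall) — violation.
/m/→/ɣ/: 5→4 (falls) — ok.
/ɣ/→/ʒ/: 4→4 (plateau) — violation.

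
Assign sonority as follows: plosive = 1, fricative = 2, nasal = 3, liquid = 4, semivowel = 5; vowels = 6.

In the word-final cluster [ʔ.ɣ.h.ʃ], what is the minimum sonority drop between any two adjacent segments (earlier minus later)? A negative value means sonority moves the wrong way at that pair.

/ʔ/: plosive = 1.
/ɣ/: fricative = 2.
/h/: fricative = 2.
/ʃ/: fricative = 2.
/ʔ/→/ɣ/: change -1.
/ɣ/→/h/: change +0.
/h/→/ʃ/: change +0.
Minimum = -1.

-1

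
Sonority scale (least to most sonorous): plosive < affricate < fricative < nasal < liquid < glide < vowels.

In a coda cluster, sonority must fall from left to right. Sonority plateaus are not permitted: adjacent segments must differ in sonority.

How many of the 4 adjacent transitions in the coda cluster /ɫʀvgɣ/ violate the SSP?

/ɫ/: liquid = 5.
/ʀ/: liquid = 5.
/v/: fricative = 3.
/g/: plosive = 1.
/ɣ/: fricative = 3.
/ɫ/→/ʀ/: 5→5 (plateau) — violation.
/ʀ/→/v/: 5→3 (falls) — ok.
/v/→/g/: 3→1 (falls) — ok.
/g/→/ɣ/: 1→3 (does not fall) — violation.

2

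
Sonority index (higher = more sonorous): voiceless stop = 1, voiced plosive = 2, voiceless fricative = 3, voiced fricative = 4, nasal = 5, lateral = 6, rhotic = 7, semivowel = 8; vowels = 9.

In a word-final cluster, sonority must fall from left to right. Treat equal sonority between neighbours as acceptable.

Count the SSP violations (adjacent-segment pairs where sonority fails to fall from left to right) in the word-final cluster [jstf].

/j/ — semivowel, sonority 8.
/s/ — voiceless fricative, sonority 3.
/t/ — voiceless stop, sonority 1.
/f/ — voiceless fricative, sonority 3.
/j/→/s/: 8→3 (falls) — ok.
/s/→/t/: 3→1 (falls) — ok.
/t/→/f/: 1→3 (does not fall) — violation.

1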